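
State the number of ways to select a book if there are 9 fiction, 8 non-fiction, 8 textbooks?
25
By the addition principle: 9 + 8 + 8 = 25.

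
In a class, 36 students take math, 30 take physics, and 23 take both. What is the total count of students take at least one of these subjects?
|A∪B| = |A|+|B|-|A∩B| = 36+30-23 = 43.

Answer: 43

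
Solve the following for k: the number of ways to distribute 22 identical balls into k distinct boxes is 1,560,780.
8

Stars and bars: the count is C(22+k−1, k−1), increasing in k. k=6: C(27,5) = 80,730, k=7: C(28,6) = 376,740, k=8: C(29,7) = 1,560,780 ✓. So k = 8.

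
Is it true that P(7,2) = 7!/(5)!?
True

Solution: Permutation formula P(n,k) = n!/(n-k)!: 7!/5! = 5,040/120 = 42 = P(7,2). The statement holds.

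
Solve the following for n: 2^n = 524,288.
19

Explanation: 524,288 = 1,024 × 512 = 2^10 × 2^9 = 2^19, so n = 19.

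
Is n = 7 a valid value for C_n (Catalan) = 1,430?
No
C_7 = C(14,7)/(7+1) = 3,432/8 = 429, which does not equal 1,430.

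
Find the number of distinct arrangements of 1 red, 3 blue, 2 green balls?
60

Multinomial: 6!/(1! × 3! × 2!) = 60.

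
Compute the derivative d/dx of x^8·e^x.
(8x^7 + x^8)e^x

Solution: Product rule: d/dx[x^8]·e^x + x^8·d/dx[e^x] = 8x^{7}e^x + x^8e^x.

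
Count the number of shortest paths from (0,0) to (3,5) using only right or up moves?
56

Working:
Choose 3 rights from 8 moves: C(8,3) = 56.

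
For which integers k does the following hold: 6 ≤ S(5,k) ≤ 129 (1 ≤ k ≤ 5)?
S(5,1)=1; S(5,2)=15; S(5,3)=25; S(5,4)=10; S(5,5)=1. So valid k = 2, 3, 4.

Answer: 2, 3, 4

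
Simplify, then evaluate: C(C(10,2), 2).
990

Reasoning: C(10,2) = 45, then C(45, 2) = 990.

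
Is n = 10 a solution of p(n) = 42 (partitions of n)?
Yes

Working:
Pentagonal recurrence p(n) = p(n−1) + p(n−2) − p(n−5) − p(n−7) + …: p(10) = p(9) + p(8) − p(5) − p(3) = 30 + 22 − 7 − 3 = 42, which equals 42.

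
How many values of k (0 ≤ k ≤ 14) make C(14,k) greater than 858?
7
Row 14 is unimodal and symmetric about k=14/2. C(14,3)=364 ≤ 858; C(14,4)=1,001 > 858; by symmetry C(14,k) > 858 for k = 4..10. That's 10 - 4 + 1 = 7 values.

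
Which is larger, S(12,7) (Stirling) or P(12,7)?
P(12,7)

Working:
S(12,7) = 7·S(11,7) + S(11,6) = 7·63,987 + 179,487 = 627,396; P(12,7) = 3,991,680.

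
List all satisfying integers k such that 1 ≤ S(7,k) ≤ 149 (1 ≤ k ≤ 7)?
1, 2, 5, 6, 7
S(7,1)=1; S(7,2)=63; S(7,3)=301; S(7,4)=350; S(7,5)=140; S(7,6)=21; S(7,7)=1. So valid k = 1, 2, 5, 6, 7.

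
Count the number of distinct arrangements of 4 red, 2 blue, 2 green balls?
420

Reasoning: Multinomial: 8!/(4! × 2! × 2!) = 420.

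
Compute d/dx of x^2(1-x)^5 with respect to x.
2x^1(1-x)^5 - 5x^2(1-x)^4
Product rule: 2x^{1}(1-x)^{5} + x^2·(-5)(1-x)^{4}.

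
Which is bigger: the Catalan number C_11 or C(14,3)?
C_11

Working:
C_11 = C(22,11)/(11+1) = 705,432/12 = 58,786; C(14,3) = 364.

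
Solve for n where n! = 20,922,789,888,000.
16

Solution: n! is strictly increasing. 14! = 87,178,291,200, 15! = 1,307,674,368,000, 16! = 20,922,789,888,000 ✓. So n = 16.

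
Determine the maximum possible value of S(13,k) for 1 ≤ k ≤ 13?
9,321,312

Explanation: Row S(13,k) for k = 1..13 (via S(n,k) = k·S(n−1,k) + S(n−1,k−1)): 1, 4,095, 261,625, 2,532,530, 7,508,501, 9,321,312, 5,715,424, 1,899,612, 359,502, 39,325, 2,431, 78, 1. The row is unimodal; maximum at k = 6: 9,321,312.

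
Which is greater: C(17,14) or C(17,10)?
C(17,10)

Working:
C(17,14)=680, C(17,10)=19,448.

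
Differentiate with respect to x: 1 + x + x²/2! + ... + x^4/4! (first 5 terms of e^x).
1 + x + x²/2! + ... + x^3/3!

Solution: Differentiating term by term gives the first 4 terms of e^x.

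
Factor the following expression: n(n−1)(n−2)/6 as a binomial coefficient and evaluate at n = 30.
C(n,3); C(30,3) = 4,060

Solution: n(n−1)(n−2)/6 = n!/(3!(n−3)!) = C(n,3). At n = 30: C(30,3) = 4,060.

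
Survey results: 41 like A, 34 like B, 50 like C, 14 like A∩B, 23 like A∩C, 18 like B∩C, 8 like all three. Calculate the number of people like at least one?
78

Solution: |A∪B∪C| = 41+34+50-14-23-18+8 = 78.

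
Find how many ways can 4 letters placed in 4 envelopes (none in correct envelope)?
9

Working:
Using D(n) = (n-1)[D(n-1) + D(n-2)]:
D(4) = (4-1) × [D(3) + D(2)]
      = 3 × [2 + 1]
      = 3 × 3
      = 9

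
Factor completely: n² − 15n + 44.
(n − 4)(n − 11)

Reasoning: Seek roots whose sum is 15 and product is 44: (4, 11). So n² − 15n + 44 = (n − 4)(n − 11).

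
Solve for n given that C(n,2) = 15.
C(n,2) = n(n−1)/2! is increasing in n, and n(n−1) = 2!·15 = 30 ≈ (n−0.5)^2 gives n ≈ 6.0. Check: C(4,2) = 6, C(5,2) = 10, C(6,2) = 15 ✓. So n = 6.

Answer: 6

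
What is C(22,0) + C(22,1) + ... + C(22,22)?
4,194,304

Reasoning: Sum of binomial coefficients = 2^22 = 4,194,304.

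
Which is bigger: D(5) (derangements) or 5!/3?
D(5) = (5-1)·[D(4) + D(3)] = 4·[9 + 2] = 44; 5!/3 = 120/3 = 40.
Final answer: D(5)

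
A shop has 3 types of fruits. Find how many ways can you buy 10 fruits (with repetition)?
66

Reasoning: Stars and bars: C(10+3-1, 10) = C(12, 10) = 66.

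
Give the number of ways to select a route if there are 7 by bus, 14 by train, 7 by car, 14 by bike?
42

Solution: By the addition principle: 7 + 14 + 7 + 14 = 42.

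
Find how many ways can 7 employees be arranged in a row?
Arrangements of 7 distinct objects: 7! = 5,040.

Answer: 5,040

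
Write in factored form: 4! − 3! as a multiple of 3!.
3 × 3! = 18

Explanation: 4! − 3! = 4·3! − 3! = (4 − 1)·3! = 3 × 3! = 18.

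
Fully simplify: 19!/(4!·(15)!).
3,876
This is C(19,4) = 3,876.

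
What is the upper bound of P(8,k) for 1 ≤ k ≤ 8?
P(8,k) increases in k, so maximum at k = 8: 8! = 40,320.

Answer: 40,320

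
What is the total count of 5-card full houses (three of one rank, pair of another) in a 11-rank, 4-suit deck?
2,640

Working:
Triple rank: 11. Triple suits: C(4,3)=4. Pair rank: 10. Pair suits: C(4,2)=6. Total: 2,640.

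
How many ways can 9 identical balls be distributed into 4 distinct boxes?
C(9+4-1, 4-1) = C(12, 3) = 220.
Final answer: 220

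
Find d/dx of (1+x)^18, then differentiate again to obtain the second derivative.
306(1+x)^16

Explanation: First derivative: 18(1+x)^{17}. Second derivative: 18·17·(1+x)^{16} = 306(1+x)^{16}.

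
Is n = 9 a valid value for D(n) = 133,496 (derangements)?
Yes

Working:
D(9) = (9-1)·[D(8) + D(7)] = 8·[14,833 + 1,854] = 133,496, which equals 133,496.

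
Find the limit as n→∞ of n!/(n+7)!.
0

Solution: n!/(n+7)! = 1/[(n+1)(n+2)···(n+7)] → 0 as n → ∞.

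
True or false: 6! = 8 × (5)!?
False

Working:
6! = 6 × 5! = 720, but 8 × 5! = 960.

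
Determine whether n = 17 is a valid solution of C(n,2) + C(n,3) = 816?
Yes
C(17,2) + C(17,3) = 136 + 680 = 816, which equals 816.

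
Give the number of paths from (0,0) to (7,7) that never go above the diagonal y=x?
429

Working:
Counted by the Catalan number C_7: C_7 = C(14,7)/(7+1) = 3,432/8 = 429.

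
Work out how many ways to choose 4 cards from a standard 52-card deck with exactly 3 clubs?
11,154
13 clubs and 39 non-clubs: C(13,3) × C(39,1) = 286 × 39 = 11,154.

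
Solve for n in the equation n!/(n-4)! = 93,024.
n!/(n-4)! = n×(n-1)×(n-2)×(n-3), a product of 4 consecutive integers ≈ (n−1.5)^4. 93,024^(1/4) + 1.5 ≈ 19.0; check n = 19: 19×18×17×16 = 93,024 ✓. So n = 19.
Final answer: 19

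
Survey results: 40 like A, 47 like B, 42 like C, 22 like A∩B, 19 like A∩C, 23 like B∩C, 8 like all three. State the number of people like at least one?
|A∪B∪C| = 40+47+42-22-19-23+8 = 73.

Answer: 73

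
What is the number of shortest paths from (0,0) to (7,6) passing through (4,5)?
504

Explanation: To (4,5): C(9,4)=126. From there: C(4,3)=4. Total: 504.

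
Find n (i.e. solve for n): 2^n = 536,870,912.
536,870,912 = 1,024 × 1,024 × 512 = 2^10 × 2^10 × 2^9 = 2^29, so n = 29.

Answer: 29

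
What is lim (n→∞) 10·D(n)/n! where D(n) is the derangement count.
D(n)/n! → 1/e, so 10·D(n)/n! → 10/e.

Answer: 10/e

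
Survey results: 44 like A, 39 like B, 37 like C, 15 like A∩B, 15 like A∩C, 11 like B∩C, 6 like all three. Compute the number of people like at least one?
85

Working:
|A∪B∪C| = 44+39+37-15-15-11+6 = 85.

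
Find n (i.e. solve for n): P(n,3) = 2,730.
15

P(n,3) = n(n−1)(n−2) is increasing in n; n(n−1)(n−2) ≈ (n−1)^3 = 2,730 gives n ≈ 15.0. Check: P(13,3) = 1,716, P(14,3) = 2,184, P(15,3) = 2,730 ✓. So n = 15.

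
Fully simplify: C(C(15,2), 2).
5,460
C(15,2) = 105, then C(105, 2) = 5,460.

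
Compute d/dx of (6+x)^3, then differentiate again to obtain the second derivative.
6(6+x)^1

Explanation: First derivative: 3(6+x)^{2}. Second derivative: 3·2·(6+x)^{1} = 6(6+x)^{1}.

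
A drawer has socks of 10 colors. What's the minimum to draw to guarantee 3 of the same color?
21
Worst case: 2 of each = 20. One more: 21.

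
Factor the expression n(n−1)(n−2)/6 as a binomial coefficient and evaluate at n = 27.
C(n,3); C(27,3) = 2,925
n(n−1)(n−2)/6 = n!/(3!(n−3)!) = C(n,3). At n = 27: C(27,3) = 2,925.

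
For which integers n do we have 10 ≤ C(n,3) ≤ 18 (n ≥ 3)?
5

Explanation: C(4,3)=4; C(5,3)=10; C(6,3)=20. So valid n = 5.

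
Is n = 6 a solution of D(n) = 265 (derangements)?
Yes
D(6) = (6-1)·[D(5) + D(4)] = 5·[44 + 9] = 265, which equals 265.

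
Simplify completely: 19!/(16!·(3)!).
969

Explanation: This is C(19,16) = 969.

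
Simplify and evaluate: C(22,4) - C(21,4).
1,330
C(22,4) - C(21,4) = C(21,3) = 1,330.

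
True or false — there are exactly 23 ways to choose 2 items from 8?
False

Reasoning: C(8,2) = 28 ≠ 23.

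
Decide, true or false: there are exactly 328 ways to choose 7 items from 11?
False

C(11,7) = 330 ≠ 328.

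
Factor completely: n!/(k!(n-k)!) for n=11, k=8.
C(11,8) = 165
This is the binomial coefficient C(11,8) = 165.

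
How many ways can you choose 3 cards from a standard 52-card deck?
22,100

C(52,3) = 22,100.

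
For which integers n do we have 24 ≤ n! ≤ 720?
4, 5, 6

Working:
n! is strictly increasing; 4! = 24 and 6! = 720, so valid n = 4, 5, 6.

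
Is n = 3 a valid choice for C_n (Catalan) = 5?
C_3 = C(6,3)/(3+1) = 20/4 = 5, which equals 5.

Answer: Yes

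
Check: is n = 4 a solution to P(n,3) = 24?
Yes
P(4,3) = 4·3·2 = 24, which equals 24.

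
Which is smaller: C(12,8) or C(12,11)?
C(12,11)

Working:
C(12,8)=495, C(12,11)=12.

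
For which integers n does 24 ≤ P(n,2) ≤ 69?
6, 7, 8

Explanation: P(5,2)=20; P(6,2)=30; P(7,2)=42; P(8,2)=56; P(9,2)=72. So valid n = 6, 7, 8.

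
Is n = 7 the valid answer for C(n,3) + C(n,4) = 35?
No

C(7,3) + C(7,4) = 35 + 35 = 70, which does not equal 35.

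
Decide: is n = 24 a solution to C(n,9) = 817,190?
No
C(24,9) = 24·23·22·21·20·19·18·17·16/9! = 474,467,051,520/362,880 = 1,307,504, which does not equal 817,190.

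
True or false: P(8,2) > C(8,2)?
True

Solution: P(8,2) = 56 and C(8,2) = 28; P(n,r) = r! × C(n,r) so P > C whenever r ≥ 2.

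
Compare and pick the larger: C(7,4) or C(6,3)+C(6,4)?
Equal

Solution: By Pascal's identity: C(7,4) = C(6,3)+C(6,4) = 35. Equal.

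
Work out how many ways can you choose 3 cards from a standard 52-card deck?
22,100

Reasoning: C(52,3) = 22,100.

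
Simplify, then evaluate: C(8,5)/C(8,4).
4/5

Reasoning: C(n,k+1)/C(n,k) = (n−k)/(k+1). Here (8−4)/(4+1) = 4/5 = 4/5.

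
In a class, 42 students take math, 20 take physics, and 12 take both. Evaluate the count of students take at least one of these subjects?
50

|A∪B| = |A|+|B|-|A∩B| = 42+20-12 = 50.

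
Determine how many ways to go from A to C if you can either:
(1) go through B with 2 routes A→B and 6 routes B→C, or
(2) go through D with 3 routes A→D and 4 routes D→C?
24

Explanation: Route via B: 2×6=12. Route via D: 3×4=12. Total: 24.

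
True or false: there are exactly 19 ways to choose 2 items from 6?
False

Explanation: C(6,2) = 15 ≠ 19.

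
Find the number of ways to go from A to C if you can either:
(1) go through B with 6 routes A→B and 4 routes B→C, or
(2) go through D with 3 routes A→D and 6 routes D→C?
42

Reasoning: Route via B: 6×4=24. Route via D: 3×6=18. Total: 42.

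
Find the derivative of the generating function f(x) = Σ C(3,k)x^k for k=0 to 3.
Σ k·C(3,k)x^(k-1) for k=1 to 3

Term-by-term differentiation gives Σ k·C(3,k)x^{k-1} for k=1 to 3.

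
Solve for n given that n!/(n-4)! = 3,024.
n!/(n-4)! = n×(n-1)×(n-2)×(n-3), a product of 4 consecutive integers ≈ (n−1.5)^4. 3,024^(1/4) + 1.5 ≈ 8.9; check n = 9: 9×8×7×6 = 3,024 ✓. So n = 9.

Answer: 9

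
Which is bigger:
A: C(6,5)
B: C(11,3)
B

A=C(6,5)=6, B=C(11,3)=165.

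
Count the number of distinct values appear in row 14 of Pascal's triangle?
8

Solution: Row 14 has entries C(14,0)..C(14,14); by symmetry C(14,k)=C(14,14-k), giving 8 distinct values.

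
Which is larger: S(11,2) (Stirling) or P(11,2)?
S(11,2) = 2·S(10,2) + S(10,1) = 2·511 + 1 = 1,023; P(11,2) = 110.
Final answer: S(11,2)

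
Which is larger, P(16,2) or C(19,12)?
C(19,12)

Working:
P(16,2)=240, C(19,12)=50,388.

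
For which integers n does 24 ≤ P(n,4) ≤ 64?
4

Working:
P(3,4)=0; P(4,4)=24; P(5,4)=120. So valid n = 4.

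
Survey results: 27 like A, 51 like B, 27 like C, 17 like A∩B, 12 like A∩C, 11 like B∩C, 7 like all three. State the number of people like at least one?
|A∪B∪C| = 27+51+27-17-12-11+7 = 72.

Answer: 72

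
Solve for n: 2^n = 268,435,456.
28

Explanation: 268,435,456 = 1,024 × 1,024 × 256 = 2^10 × 2^10 × 2^8 = 2^28, so n = 28.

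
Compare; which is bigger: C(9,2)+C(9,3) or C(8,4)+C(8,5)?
C(8,4)+C(8,5)

Explanation: First=120, Second=126.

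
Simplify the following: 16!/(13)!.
3,360

This equals 16×15×14 = 3,360.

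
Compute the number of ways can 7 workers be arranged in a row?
Arrangements of 7 distinct objects: 7! = 5,040.

Answer: 5,040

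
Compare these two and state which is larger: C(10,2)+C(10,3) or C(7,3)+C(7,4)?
C(10,2)+C(10,3)

Explanation: First=165, Second=70.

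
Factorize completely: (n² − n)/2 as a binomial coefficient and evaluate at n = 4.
C(n,2); C(4,2) = 6
(n² − n)/2 = n(n−1)/2 = C(n,2). At n = 4: C(4,2) = 6.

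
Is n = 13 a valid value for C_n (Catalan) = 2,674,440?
C_13 = C(26,13)/(13+1) = 10,400,600/14 = 742,900, which does not equal 2,674,440.
Final answer: No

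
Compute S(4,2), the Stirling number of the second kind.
7

Solution: Using the Stirling recurrence: S(n,k) = k·S(n-1,k) + S(n-1,k-1)
S(4,2) = 2·S(3,2) + S(3,1)
         = 2·3 + 1
         = 6 + 1
         = 7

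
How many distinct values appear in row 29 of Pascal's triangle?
15
Row 29 has entries C(29,0)..C(29,29); by symmetry C(29,k)=C(29,29-k), giving 15 distinct values.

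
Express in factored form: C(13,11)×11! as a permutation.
P(13,11)

Solution: C(13,11)×11! = [13!/(11!(2)!)]×11! = 13!/(2)! = P(13,11) = 3,113,510,400.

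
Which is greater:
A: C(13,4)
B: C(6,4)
A=C(13,4)=715, B=C(6,4)=15.
Final answer: A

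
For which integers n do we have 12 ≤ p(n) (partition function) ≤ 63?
7, 8, 9, 10, 11

Tabulating p(n) via p(n) = p(n−1) + p(n−2) − p(n−5) − p(n−7) + …: p(6)=11; p(7)=15; p(8)=22; p(9)=30; p(10)=42; p(11)=56; p(12)=77. So valid n = 7, 8, 9, 10, 11.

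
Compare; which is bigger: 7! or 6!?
7!=5,040, 6!=720. 7! > 6!.
Final answer: 7!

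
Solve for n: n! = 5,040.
n! is strictly increasing. 5! = 120, 6! = 720, 7! = 5,040 ✓. So n = 7.

Answer: 7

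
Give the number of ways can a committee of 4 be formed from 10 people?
210

Solution: C(10,4) = 10! / (4! × (10-4)!)
         = 10! / (4! × 6!)
         = 210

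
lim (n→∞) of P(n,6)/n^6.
1

Working:
P(n,6) = n(n-1)···(n-5) ≈ n^6 for large n. Limit = 1.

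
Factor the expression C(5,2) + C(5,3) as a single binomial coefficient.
C(6,3)

Explanation: By Pascal's identity: C(5,2) + C(5,3) = C(6,3) = 20.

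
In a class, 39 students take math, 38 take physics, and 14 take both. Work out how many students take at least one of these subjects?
|A∪B| = |A|+|B|-|A∩B| = 39+38-14 = 63.
Final answer: 63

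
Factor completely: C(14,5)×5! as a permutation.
C(14,5)×5! = [14!/(5!(9)!)]×5! = 14!/(9)! = P(14,5) = 240,240.

Answer: P(14,5)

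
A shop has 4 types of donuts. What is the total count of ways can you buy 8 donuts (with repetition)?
165
Stars and bars: C(8+4-1, 8) = C(11, 8) = 165.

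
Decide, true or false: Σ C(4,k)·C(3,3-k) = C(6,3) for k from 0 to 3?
False

Working:
Vandermonde's identity gives C(7,3) = 35; RHS C(6,3) = 20.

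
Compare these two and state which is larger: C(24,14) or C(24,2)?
C(24,14)

Working:
C(24,14)=1,961,256, C(24,2)=276.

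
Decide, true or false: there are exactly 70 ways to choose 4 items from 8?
C(8,4) = 70.

Answer: True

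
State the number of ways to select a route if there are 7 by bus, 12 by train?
19

Solution: By the addition principle: 7 + 12 = 19.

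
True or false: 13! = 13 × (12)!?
By definition n! = n × (n-1)!, so 13! = 13 × 12!.

Answer: True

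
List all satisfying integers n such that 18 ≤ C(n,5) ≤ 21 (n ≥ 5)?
7

Reasoning: C(6,5)=6; C(7,5)=21; C(8,5)=56. So valid n = 7.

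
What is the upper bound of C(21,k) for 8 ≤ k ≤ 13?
352,716

Working:
C(21,k) is maximised at the centre of the row: C(21,10) = 352,716.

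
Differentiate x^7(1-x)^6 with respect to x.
Product rule: 7x^{6}(1-x)^{6} + x^7·(-6)(1-x)^{5}.

Answer: 7x^6(1-x)^6 - 6x^7(1-x)^5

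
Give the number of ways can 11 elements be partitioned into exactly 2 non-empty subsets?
1,023

Solution: This equals S(11,2), the Stirling number of the 2nd kind.
Using the Stirling recurrence: S(n,k) = k·S(n-1,k) + S(n-1,k-1)
S(11,2) = 2·S(10,2) + S(10,1)
         = 2·511 + 1
         = 1022 + 1
         = 1,023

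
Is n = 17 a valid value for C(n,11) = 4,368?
No

Solution: C(17,11) = 17·16·15·14·13·12·11·10·9·8·7/11! = 494,010,316,800/39,916,800 = 12,376, which does not equal 4,368.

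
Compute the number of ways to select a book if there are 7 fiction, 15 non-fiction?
22

Reasoning: By the addition principle: 7 + 15 = 22.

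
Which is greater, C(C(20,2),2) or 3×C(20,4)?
C(C(20,2),2)

Solution: C(C(20,2),2)=17,955, 3×C(20,4)=14,535.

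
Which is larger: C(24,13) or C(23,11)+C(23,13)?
Equal

Working:
C(24,13)=2,496,144; C(23,11)+C(23,13)=1,352,078+1,144,066=2,496,144.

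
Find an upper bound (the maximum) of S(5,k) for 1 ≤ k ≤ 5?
25

Working:
Row S(5,k) for k = 1..5 (via S(n,k) = k·S(n−1,k) + S(n−1,k−1)): 1, 15, 25, 10, 1. The row is unimodal; maximum at k = 3: 25.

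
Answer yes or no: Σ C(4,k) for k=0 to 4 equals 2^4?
Yes

Explanation: Binomial theorem: Σ C(4,k) = (1+1)^4 = 2^4 = 16; RHS 2^4 = 16.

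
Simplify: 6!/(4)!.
30

Explanation: This equals 6×5 = 30.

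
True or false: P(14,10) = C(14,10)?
False

Explanation: P(14,10) = 3,632,428,800 and C(14,10) = 1,001; P(n,r) = r! × C(n,r) so P > C whenever r ≥ 2.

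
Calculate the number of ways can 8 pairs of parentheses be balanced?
1,430

Solution: Using the Catalan number formula: C_n = C(2n, n) / (n+1)
C_8 = C(16, 8) / (8+1)
     = 12870 / 9
     = 1,430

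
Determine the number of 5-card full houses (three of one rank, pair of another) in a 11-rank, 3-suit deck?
330

Reasoning: Triple rank: 11. Triple suits: C(3,3)=1. Pair rank: 10. Pair suits: C(3,2)=3. Total: 330.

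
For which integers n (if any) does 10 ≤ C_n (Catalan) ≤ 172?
C_3=5; C_4=14; C_5=42; C_6=132; C_7=429. So valid n = 4, 5, 6.

Answer: 4, 5, 6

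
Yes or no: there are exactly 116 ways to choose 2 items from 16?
No

Solution: C(16,2) = 120 ≠ 116.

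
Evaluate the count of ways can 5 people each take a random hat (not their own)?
44

Reasoning: Using D(n) = (n-1)[D(n-1) + D(n-2)]:
D(5) = (5-1) × [D(4) + D(3)]
      = 4 × [9 + 2]
      = 4 × 11
      = 44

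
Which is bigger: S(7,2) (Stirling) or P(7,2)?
S(7,2)

Reasoning: S(7,2) = 2·S(6,2) + S(6,1) = 2·31 + 1 = 63; P(7,2) = 42.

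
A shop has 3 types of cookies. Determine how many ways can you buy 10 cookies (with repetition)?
66
Stars and bars: C(10+3-1, 10) = C(12, 10) = 66.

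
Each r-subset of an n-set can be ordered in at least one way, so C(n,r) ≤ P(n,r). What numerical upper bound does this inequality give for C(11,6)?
P(11,6) = 11·10·9·8·7·6 = 332,640, so C(11,6) ≤ 332,640. (The bound is loose by a factor of 6! = 720: C(11,6) = 332,640/720 = 462.)

Answer: 332,640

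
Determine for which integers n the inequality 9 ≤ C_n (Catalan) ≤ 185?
4, 5, 6

Solution: C_3=5; C_4=14; C_5=42; C_6=132; C_7=429. So valid n = 4, 5, 6.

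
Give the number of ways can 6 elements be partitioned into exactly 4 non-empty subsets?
This equals S(6,4), the Stirling number of the 2nd kind.
Using the Stirling recurrence: S(n,k) = k·S(n-1,k) + S(n-1,k-1)
S(6,4) = 4·S(5,4) + S(5,3)
         = 4·10 + 25
         = 40 + 25
         = 65

Answer: 65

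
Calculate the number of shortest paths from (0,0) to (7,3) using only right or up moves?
Choose 7 rights from 10 moves: C(10,7) = 120.

Answer: 120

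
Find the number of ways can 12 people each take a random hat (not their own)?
176,214,841

Reasoning: Using D(n) = (n-1)[D(n-1) + D(n-2)]:
D(12) = (12-1) × [D(11) + D(10)]
      = 11 × [14684570 + 1334961]
      = 11 × 16019531
      = 176,214,841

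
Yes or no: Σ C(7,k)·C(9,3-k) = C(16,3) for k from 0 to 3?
Yes

Solution: Vandermonde's identity gives C(16,3) = 560; RHS C(16,3) = 560.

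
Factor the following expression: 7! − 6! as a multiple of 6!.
6 × 6! = 4,320

Reasoning: 7! − 6! = 7·6! − 6! = (7 − 1)·6! = 6 × 6! = 4,320.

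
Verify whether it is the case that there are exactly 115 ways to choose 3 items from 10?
False
C(10,3) = 120 ≠ 115.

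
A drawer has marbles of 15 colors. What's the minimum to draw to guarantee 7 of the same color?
91

Reasoning: Worst case: 6 of each = 90. One more: 91.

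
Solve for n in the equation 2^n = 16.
4
2^4 = 16, so n = 4.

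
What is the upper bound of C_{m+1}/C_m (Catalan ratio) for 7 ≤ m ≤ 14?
C_{m+1}/C_m = 2(2m+1)/(m+2), which increases with m. Maximum at m = 14: 2·29/16 = 29/8.
Final answer: 29/8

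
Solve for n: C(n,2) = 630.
36

Reasoning: C(n,2) = n(n−1)/2! is increasing in n, and n(n−1) = 2!·630 = 1,260 ≈ (n−0.5)^2 gives n ≈ 36.0. Check: C(34,2) = 561, C(35,2) = 595, C(36,2) = 630 ✓. So n = 36.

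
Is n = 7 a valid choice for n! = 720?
No

7! = 7·6! = 7·720 = 5,040, which does not equal 720.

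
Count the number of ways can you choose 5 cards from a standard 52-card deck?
2,598,960

Solution: C(52,5) = 2,598,960.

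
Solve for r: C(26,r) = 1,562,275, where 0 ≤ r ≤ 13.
8

Working:
C(26,r) is increasing for 0 ≤ r ≤ 13. Stepping up (C(26,r+1) = C(26,r)·(26−r)/(r+1)): C(26,1) = 26, C(26,2) = 325, C(26,3) = 2,600, C(26,4) = 14,950, C(26,5) = 65,780, C(26,6) = 230,230, C(26,7) = 657,800, C(26,8) = 1,562,275 ✓. So r = 8.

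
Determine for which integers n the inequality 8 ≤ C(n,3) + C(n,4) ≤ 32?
5

Working:
C(4,3)+C(4,4)=5; C(5,3)+C(5,4)=15; C(6,3)+C(6,4)=35. So valid n = 5.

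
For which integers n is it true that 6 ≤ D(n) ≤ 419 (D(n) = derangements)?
Using D(n) = (n−1)[D(n−1) + D(n−2)] with D(1)=0, D(2)=1: D(3)=2; D(4)=9; D(5)=44; D(6)=265; D(7)=1,854. So valid n = 4, 5, 6.

Answer: 4, 5, 6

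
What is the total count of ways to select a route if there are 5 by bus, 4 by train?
By the addition principle: 5 + 4 = 9.
Final answer: 9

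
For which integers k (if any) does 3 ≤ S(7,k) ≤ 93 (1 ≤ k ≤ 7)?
S(7,1)=1; S(7,2)=63; S(7,3)=301; S(7,4)=350; S(7,5)=140; S(7,6)=21; S(7,7)=1. So valid k = 2, 6.
Final answer: 2, 6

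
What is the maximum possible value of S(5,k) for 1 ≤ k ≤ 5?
25

Working:
Row S(5,k) for k = 1..5 (via S(n,k) = k·S(n−1,k) + S(n−1,k−1)): 1, 15, 25, 10, 1. The row is unimodal; maximum at k = 3: 25.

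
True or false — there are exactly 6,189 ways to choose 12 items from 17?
False

Reasoning: C(17,12) = 6,188 ≠ 6189.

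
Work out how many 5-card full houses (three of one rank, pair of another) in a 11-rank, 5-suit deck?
11,000

Reasoning: Triple rank: 11. Triple suits: C(5,3)=10. Pair rank: 10. Pair suits: C(5,2)=10. Total: 11,000.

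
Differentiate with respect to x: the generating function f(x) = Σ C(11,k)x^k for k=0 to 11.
Σ k·C(11,k)x^(k-1) for k=1 to 11

Term-by-term differentiation gives Σ k·C(11,k)x^{k-1} for k=1 to 11.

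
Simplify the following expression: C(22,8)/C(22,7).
15/8

Solution: C(n,k+1)/C(n,k) = (n−k)/(k+1). Here (22−7)/(7+1) = 15/8 = 15/8.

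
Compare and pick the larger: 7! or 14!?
7!=5,040, 14!=87,178,291,200. 14! > 7!.

Answer: 14!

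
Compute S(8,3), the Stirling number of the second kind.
966

Working:
Using the Stirling recurrence: S(n,k) = k·S(n-1,k) + S(n-1,k-1)
S(8,3) = 3·S(7,3) + S(7,2)
         = 3·301 + 63
         = 903 + 63
         = 966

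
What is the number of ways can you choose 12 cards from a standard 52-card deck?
C(52,12) = 206,379,406,870.

Answer: 206,379,406,870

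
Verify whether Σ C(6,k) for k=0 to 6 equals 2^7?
False
Binomial theorem: Σ C(6,k) = (1+1)^6 = 2^6 = 64; RHS 2^7 = 128.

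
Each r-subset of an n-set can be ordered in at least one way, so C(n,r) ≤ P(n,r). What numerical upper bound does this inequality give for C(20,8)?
5,079,110,400

P(20,8) = 20·19·18·17·16·15·14·13 = 5,079,110,400, so C(20,8) ≤ 5,079,110,400. (The bound is loose by a factor of 8! = 40,320: C(20,8) = 5,079,110,400/40,320 = 125,970.)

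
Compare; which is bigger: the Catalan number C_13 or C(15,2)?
C_13

C_13 = C(26,13)/(13+1) = 10,400,600/14 = 742,900; C(15,2) = 105.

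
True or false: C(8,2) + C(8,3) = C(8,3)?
False
Pascal's identity gives C(9,3) = 84, whereas C(8,3) = 56.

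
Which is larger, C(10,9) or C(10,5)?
C(10,5)

Working:
C(10,9)=10, C(10,5)=252.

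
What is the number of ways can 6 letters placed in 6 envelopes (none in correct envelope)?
265

Explanation: Using D(n) = (n-1)[D(n-1) + D(n-2)]:
D(6) = (6-1) × [D(5) + D(4)]
      = 5 × [44 + 9]
      = 5 × 53
      = 265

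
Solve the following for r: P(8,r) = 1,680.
4

Reasoning: P(8,r) = 8·7·…·(8−r+1), a product of r factors. Multiplying down from 8: 8 = 8; 8·7 = 56; 8·7·6 = 336; 8·7·6·5 = 1,680 ✓ (4 factors). So r = 4.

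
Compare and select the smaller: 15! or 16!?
15!

Solution: 15!=1,307,674,368,000, 16!=20,922,789,888,000. 16! > 15!.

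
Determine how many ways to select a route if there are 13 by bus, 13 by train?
26

Solution: By the addition principle: 13 + 13 = 26.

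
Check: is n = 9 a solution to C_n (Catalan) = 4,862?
Yes
C_9 = C(18,9)/(9+1) = 48,620/10 = 4,862, which equals 4,862.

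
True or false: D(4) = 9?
True

Explanation: Derangements of 4 elements: D(4) = (4-1)·[D(3) + D(2)] = 3·[2 + 1] = 9.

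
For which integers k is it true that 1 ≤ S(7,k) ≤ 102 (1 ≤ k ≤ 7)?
1, 2, 6, 7

S(7,1)=1; S(7,2)=63; S(7,3)=301; S(7,4)=350; S(7,5)=140; S(7,6)=21; S(7,7)=1. So valid k = 1, 2, 6, 7.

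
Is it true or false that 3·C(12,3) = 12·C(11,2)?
True
Absorption identity k·C(n,k) = n·C(n-1,k-1). LHS = 3·220 = 660; RHS = 12·55 = 660.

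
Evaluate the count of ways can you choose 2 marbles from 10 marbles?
45
C(10,2) = 10! / (2! × (10-2)!)
         = 10! / (2! × 8!)
         = 45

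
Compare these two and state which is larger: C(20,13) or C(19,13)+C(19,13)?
C(20,13)
C(20,13)=77,520; C(19,13)+C(19,13)=27,132+27,132=54,264.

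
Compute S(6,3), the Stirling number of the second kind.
90

Working:
Using the Stirling recurrence: S(n,k) = k·S(n-1,k) + S(n-1,k-1)
S(6,3) = 3·S(5,3) + S(5,2)
         = 3·25 + 15
         = 75 + 15
         = 90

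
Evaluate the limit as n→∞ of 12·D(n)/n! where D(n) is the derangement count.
12/e

Explanation: D(n)/n! → 1/e, so 12·D(n)/n! → 12/e.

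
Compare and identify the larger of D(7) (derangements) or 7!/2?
D(7) = (7-1)·[D(6) + D(5)] = 6·[265 + 44] = 1,854; 7!/2 = 5,040/2 = 2,520.

Answer: 7!/2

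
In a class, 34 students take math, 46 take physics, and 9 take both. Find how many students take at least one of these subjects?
|A∪B| = |A|+|B|-|A∩B| = 34+46-9 = 71.
Final answer: 71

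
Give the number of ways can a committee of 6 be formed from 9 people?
C(9,6) = 9! / (6! × (9-6)!)
         = 9! / (6! × 3!)
         = 84
Final answer: 84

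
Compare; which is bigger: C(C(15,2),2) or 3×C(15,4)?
C(C(15,2),2)

Reasoning: C(C(15,2),2)=5,460, 3×C(15,4)=4,095.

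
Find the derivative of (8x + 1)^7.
56(8x + 1)^6
Chain rule: 7(8x+1)^{6} × 8 = 56(8x+1)^{6}.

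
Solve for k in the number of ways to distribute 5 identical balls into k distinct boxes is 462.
7
Stars and bars: the count is C(5+k−1, k−1), increasing in k. k=5: C(9,4) = 126, k=6: C(10,5) = 252, k=7: C(11,6) = 462 ✓. So k = 7.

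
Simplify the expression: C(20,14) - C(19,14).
27,132

Working:
C(20,14) - C(19,14) = C(19,13) = 27,132.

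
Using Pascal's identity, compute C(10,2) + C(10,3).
C(10,2) + C(10,3) = C(11,3) = 165.

Answer: 165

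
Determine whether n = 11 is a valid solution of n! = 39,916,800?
11! = 11·10! = 11·3,628,800 = 39,916,800, which equals 39,916,800.
Final answer: Yes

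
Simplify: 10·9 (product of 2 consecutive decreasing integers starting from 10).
90

Reasoning: This is P(10,2) = 10!/(8)! = 90.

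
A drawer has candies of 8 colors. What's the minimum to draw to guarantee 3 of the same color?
17
Worst case: 2 of each = 16. One more: 17.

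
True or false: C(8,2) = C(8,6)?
True

C(8,2) = C(8,8-2) by the symmetry property; both equal 28.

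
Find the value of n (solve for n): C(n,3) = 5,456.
33

C(n,3) = n(n−1)(n−2)/3! is increasing in n, and n(n−1)(n−2) = 3!·5,456 = 32,736 ≈ (n−1)^3 gives n ≈ 33.0. Check: C(31,3) = 4,495, C(32,3) = 4,960, C(33,3) = 5,456 ✓. So n = 33.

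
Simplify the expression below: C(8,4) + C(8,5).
126
By Pascal's identity: C(9,5) = 126.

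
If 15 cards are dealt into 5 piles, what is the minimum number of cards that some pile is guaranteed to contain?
3

Reasoning: Pigeonhole: ⌈15/5⌉ = 3.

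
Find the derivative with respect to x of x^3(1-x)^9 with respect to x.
3x^2(1-x)^9 - 9x^3(1-x)^8

Working:
Product rule: 3x^{2}(1-x)^{9} + x^3·(-9)(1-x)^{8}.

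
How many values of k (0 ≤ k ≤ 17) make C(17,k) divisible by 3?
0

Explanation: Checking C(17,k) mod 3 for k = 0..17: none are divisible by 3. Count = 0.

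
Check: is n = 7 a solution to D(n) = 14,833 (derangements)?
No

Working:
D(7) = (7-1)·[D(6) + D(5)] = 6·[265 + 44] = 1,854, which does not equal 14,833.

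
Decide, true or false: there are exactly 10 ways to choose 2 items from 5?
True

Solution: C(5,2) = 10.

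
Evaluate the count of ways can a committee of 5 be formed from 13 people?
1,287
C(13,5) = 13! / (5! × (13-5)!)
         = 13! / (5! × 8!)
         = 1,287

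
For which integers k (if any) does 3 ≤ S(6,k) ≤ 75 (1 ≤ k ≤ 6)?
2, 4, 5

S(6,1)=1; S(6,2)=31; S(6,3)=90; S(6,4)=65; S(6,5)=15; S(6,6)=1. So valid k = 2, 4, 5.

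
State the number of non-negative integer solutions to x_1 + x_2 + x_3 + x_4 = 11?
364

C(11+4-1, 4-1) = 364.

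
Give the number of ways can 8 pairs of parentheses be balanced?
1,430

Solution: Using the Catalan number formula: C_n = C(2n, n) / (n+1)
C_8 = C(16, 8) / (8+1)
     = 12870 / 9
     = 1,430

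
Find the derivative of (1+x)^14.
14(1+x)^13

Working:
Using the power rule: d/dx (1+x)^14 = 14(1+x)^{13}.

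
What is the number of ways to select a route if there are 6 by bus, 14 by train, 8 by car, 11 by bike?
39

Solution: By the addition principle: 6 + 14 + 8 + 11 = 39.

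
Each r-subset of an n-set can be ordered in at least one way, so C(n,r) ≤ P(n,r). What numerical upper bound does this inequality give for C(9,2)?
P(9,2) = 9·8 = 72, so C(9,2) ≤ 72. (The bound is loose by a factor of 2! = 2: C(9,2) = 72/2 = 36.)

Answer: 72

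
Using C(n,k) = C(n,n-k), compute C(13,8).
1,287
C(13,8) = C(13,5) = 1,287.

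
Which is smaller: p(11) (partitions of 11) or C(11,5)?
p(11)

Working:
Pentagonal recurrence p(n) = p(n−1) + p(n−2) − p(n−5) − p(n−7) + …: p(11) = p(10) + p(9) − p(6) − p(4) = 42 + 30 − 11 − 5 = 56; C(11,5) = 462.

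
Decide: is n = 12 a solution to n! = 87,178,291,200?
No

Working:
12! = 12·11! = 12·39,916,800 = 479,001,600, which does not equal 87,178,291,200.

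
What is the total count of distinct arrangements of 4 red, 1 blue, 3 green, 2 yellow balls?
12,600

Working:
Multinomial: 10!/(4! × 1! × 3! × 2!) = 12,600.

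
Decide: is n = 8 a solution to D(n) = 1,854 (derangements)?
No
D(8) = (8-1)·[D(7) + D(6)] = 7·[1,854 + 265] = 14,833, which does not equal 1,854.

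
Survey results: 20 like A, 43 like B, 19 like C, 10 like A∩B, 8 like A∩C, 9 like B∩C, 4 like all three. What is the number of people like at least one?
|A∪B∪C| = 20+43+19-10-8-9+4 = 59.

Answer: 59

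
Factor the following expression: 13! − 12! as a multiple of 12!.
12 × 12! = 5,748,019,200

Explanation: 13! − 12! = 13·12! − 12! = (13 − 1)·12! = 12 × 12! = 5,748,019,200.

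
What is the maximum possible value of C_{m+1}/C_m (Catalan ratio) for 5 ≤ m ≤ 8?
17/5

Solution: C_{m+1}/C_m = 2(2m+1)/(m+2), which increases with m. Maximum at m = 8: 2·17/10 = 17/5.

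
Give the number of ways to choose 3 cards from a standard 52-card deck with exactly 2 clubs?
13 clubs and 39 non-clubs: C(13,2) × C(39,1) = 78 × 39 = 3,042.

Answer: 3,042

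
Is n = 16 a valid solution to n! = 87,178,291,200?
No

Solution: 16! = 16·15! = 16·1,307,674,368,000 = 20,922,789,888,000, which does not equal 87,178,291,200.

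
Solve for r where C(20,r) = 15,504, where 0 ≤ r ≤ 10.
5
C(20,r) is increasing for 0 ≤ r ≤ 10. Stepping up (C(20,r+1) = C(20,r)·(20−r)/(r+1)): C(20,1) = 20, C(20,2) = 190, C(20,3) = 1,140, C(20,4) = 4,845, C(20,5) = 15,504 ✓. So r = 5.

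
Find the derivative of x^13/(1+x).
(13x^12(1+x) - x^13)/(1+x)²

Working:
Quotient rule: [13x^{12}(1+x) - x^13]/(1+x)².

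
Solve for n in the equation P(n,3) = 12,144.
P(n,3) = n(n−1)(n−2) is increasing in n; n(n−1)(n−2) ≈ (n−1)^3 = 12,144 gives n ≈ 24.0. Check: P(22,3) = 9,240, P(23,3) = 10,626, P(24,3) = 12,144 ✓. So n = 24.

Answer: 24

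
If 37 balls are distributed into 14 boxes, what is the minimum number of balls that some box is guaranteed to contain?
3

Solution: Pigeonhole: ⌈37/14⌉ = 3.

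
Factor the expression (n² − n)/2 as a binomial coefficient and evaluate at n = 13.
(n² − n)/2 = n(n−1)/2 = C(n,2). At n = 13: C(13,2) = 78.

Answer: C(n,2); C(13,2) = 78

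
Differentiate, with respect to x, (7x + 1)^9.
63(7x + 1)^8

Working:
Chain rule: 9(7x+1)^{8} × 7 = 63(7x+1)^{8}.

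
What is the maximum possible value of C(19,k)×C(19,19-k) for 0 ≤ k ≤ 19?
8,533,694,884

Explanation: C(19,k)·C(19,19-k) = C(19,k)², maximised at the centre k = 9: C(19,9)² = 8,533,694,884.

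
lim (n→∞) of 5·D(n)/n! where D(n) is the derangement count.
D(n)/n! → 1/e, so 5·D(n)/n! → 5/e.

Answer: 5/e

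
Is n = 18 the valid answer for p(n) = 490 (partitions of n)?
No

Solution: Pentagonal recurrence p(n) = p(n−1) + p(n−2) − p(n−5) − p(n−7) + …: p(18) = p(17) + p(16) − p(13) − p(11) + p(6) + p(3) = 297 + 231 − 101 − 56 + 11 + 3 = 385, which does not equal 490.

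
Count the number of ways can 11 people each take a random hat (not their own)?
14,684,570

Explanation: Using D(n) = (n-1)[D(n-1) + D(n-2)]:
D(11) = (11-1) × [D(10) + D(9)]
      = 10 × [1334961 + 133496]
      = 10 × 1468457
      = 14,684,570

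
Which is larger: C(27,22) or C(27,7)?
C(27,7)

Solution: C(27,22)=80,730, C(27,7)=888,030.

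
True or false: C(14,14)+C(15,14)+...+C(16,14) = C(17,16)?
Hockey stick identity gives Σ = C(17,15) = 136; RHS C(17,16) = 17.

Answer: False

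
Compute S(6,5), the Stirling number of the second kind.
15
Using the Stirling recurrence: S(n,k) = k·S(n-1,k) + S(n-1,k-1)
S(6,5) = 5·S(5,5) + S(5,4)
         = 5·1 + 10
         = 5 + 10
         = 15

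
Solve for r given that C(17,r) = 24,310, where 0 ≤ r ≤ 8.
8

C(17,r) is increasing for 0 ≤ r ≤ 8. Stepping up (C(17,r+1) = C(17,r)·(17−r)/(r+1)): C(17,1) = 17, C(17,2) = 136, C(17,3) = 680, C(17,4) = 2,380, C(17,5) = 6,188, C(17,6) = 12,376, C(17,7) = 19,448, C(17,8) = 24,310 ✓. So r = 8.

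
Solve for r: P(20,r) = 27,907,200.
6
P(20,r) = 20·19·…·(20−r+1), a product of r factors. Multiplying down from 20: 20 = 20; 20·19 = 380; 20·19·18 = 6,840; 20·19·18·17 = 116,280; 20·19·18·17·16 = 1,860,480; 20·19·18·17·16·15 = 27,907,200 ✓ (6 factors). So r = 6.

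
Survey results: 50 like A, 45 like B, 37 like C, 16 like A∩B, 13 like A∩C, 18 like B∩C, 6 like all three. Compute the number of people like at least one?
91

Solution: |A∪B∪C| = 50+45+37-16-13-18+6 = 91.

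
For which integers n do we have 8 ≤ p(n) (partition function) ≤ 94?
6, 7, 8, 9, 10, 11, 12
Tabulating p(n) via p(n) = p(n−1) + p(n−2) − p(n−5) − p(n−7) + …: p(5)=7; p(6)=11; p(7)=15; p(8)=22; p(9)=30; p(10)=42; p(11)=56; p(12)=77; p(13)=101. So valid n = 6, 7, 8, 9, 10, 11, 12.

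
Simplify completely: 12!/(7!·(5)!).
792

Solution: This is C(12,7) = 792.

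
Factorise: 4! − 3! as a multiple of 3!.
4! − 3! = 4·3! − 3! = (4 − 1)·3! = 3 × 3! = 18.

Answer: 3 × 3! = 18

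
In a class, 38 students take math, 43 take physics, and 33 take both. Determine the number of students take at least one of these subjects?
48

Explanation: |A∪B| = |A|+|B|-|A∩B| = 38+43-33 = 48.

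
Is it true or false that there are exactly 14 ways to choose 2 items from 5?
False

Working:
C(5,2) = 10 ≠ 14.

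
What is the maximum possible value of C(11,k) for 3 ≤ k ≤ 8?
C(11,k) is maximised at the centre of the row: C(11,5) = 462.

Answer: 462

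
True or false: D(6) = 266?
False

Working:
Derangements of 6 elements: D(6) = (6-1)·[D(5) + D(4)] = 5·[44 + 9] = 265.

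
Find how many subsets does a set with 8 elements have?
256

Solution: Each element can be included or excluded: 2^8 = 256.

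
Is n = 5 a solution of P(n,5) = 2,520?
No

Solution: P(5,5) = 5·4·3·2·1 = 120, which does not equal 2,520.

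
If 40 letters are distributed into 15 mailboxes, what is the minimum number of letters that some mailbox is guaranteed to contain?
Pigeonhole: ⌈40/15⌉ = 3.
Final answer: 3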